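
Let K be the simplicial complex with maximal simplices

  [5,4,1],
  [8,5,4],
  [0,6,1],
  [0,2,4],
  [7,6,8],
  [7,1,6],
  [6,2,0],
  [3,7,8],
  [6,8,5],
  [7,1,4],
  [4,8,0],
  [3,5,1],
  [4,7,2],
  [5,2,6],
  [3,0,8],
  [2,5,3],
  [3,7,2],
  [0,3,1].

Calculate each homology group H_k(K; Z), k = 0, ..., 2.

H_0 ≅ Z,  H_1 ≅ Z^2,  H_2 ≅ Z.

Fix the vertex order 0 < 1 < 2 < 3 < 4 < 5 < 6 < 7 < 8 and write every simplex with vertices in increasing order. Then dim K = 2 and the simplices of K are:

  0-simplices (9): [0], [1], [2], [3], [4], [5], [6], [7], [8]
  1-simplices (27): (27 of them)
  2-simplices (18): [0,1,3], [0,1,6], [0,2,4], [0,2,6], [0,3,8], [0,4,8], [1,3,5], [1,4,5], [1,4,7], [1,6,7], [2,3,5], [2,3,7], [2,4,7], [2,5,6], [3,7,8], [4,5,8], [5,6,8], [6,7,8]

giving chain groups C_0 ≅ Z^9, C_1 ≅ Z^27, C_2 ≅ Z^18.

Boundary ∂_1: C_1 → C_0 maps an edge to its endpoints' difference, ∂[p,q] = q − p. For instance
  ∂[0,1] = [1] − [0].
As a 9×27 matrix over Z this has rank 8, with invariant factors (1,1,1,1,1,1,1,1).

The boundary map ∂_2: C_2 → C_1 acts by ∂[p,q,r] = [q,r] − [p,r] + [p,q]. For instance
  ∂[3,7,8] = [7,8] − [3,8] + [3,7],
  ∂[0,4,8] = [4,8] − [0,8] + [0,4].
The resulting 27×18 matrix has rank 17, and its Smith normal form has invariant factors (1,1,1,1,1,1,1,1,1,1,1,1,1,1,1,1,1).

Now H_k = ker ∂_k / im ∂_{k+1}, so:

  H_0: rank C_0 − rank ∂_1 = 9 − 8 = 1, and the invariant factors of ∂_1 are all 1, so H_0 ≅ Z.
  H_1: rank ker ∂_1 − rank ∂_2 = (27 − 8) − 17 = 2, and the invariant factors of ∂_2 are all 1, so H_1 ≅ Z^2.
  H_2: rank ker ∂_2 − rank ∂_3 = (18 − 17) − 0 = 1, and there is no ∂_3, so H_2 ≅ Z.

(K is a triangulation of the torus T^2.)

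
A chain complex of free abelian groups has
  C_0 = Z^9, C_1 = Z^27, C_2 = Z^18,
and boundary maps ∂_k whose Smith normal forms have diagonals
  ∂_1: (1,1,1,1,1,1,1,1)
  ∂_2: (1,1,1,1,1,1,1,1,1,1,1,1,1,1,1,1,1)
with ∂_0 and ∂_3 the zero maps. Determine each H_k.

H_0: b_0 = 9 − 0 − 8 = 1; torsion from ∂_1 factors > 1: none. So H_0 ≅ Z.
H_1: b_1 = 27 − 8 − 17 = 2; torsion from ∂_2 factors > 1: none. So H_1 ≅ Z^2.
H_2: b_2 = 18 − 17 − 0 = 1; torsion from ∂_3 factors > 1: none. So H_2 ≅ Z.

H_0 ≅ Z,  H_1 ≅ Z^2,  H_2 ≅ Z.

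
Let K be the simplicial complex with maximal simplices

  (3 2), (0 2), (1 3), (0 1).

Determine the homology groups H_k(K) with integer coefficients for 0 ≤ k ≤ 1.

Fix the vertex order 0 < 1 < 2 < 3 and write every simplex with vertices in increasing order. Then dim K = 1 and the simplices of K are:

  0-simplices (4): [0], [1], [2], [3]
  1-simplices (4): [0,1], [0,2], [1,3], [2,3]

Hence C_0 ≅ Z^4, C_1 ≅ Z^4.

∂_1: C_1 → C_0 is given by ∂[p,q] = [q] − [p].
As a 4×4 matrix over Z this has rank 3, with invariant factors (1,1,1).

Reading off H_k = ker ∂_k / im ∂_{k+1}:

  H_0: rank C_0 − rank ∂_1 = 4 − 3 = 1, and the invariant factors of ∂_1 are all 1, so H_0 ≅ Z.
  H_1: rank ker ∂_1 − rank ∂_2 = (4 − 3) − 0 = 1, and there is no ∂_2, so H_1 ≅ Z.

As a check, the Euler characteristic is 4 − 4 = 0, which agrees with 1 − 1 = 0.

H_0 = Z,  H_1 = Z.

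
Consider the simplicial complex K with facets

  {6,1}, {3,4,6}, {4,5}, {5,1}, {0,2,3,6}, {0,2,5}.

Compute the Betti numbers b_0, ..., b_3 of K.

b_0 = 1, b_1 = 2, b_2 = 0, b_3 = 0.

Take the total order 0 < 1 < 2 < 3 < 4 < 5 < 6 on the vertex set. Then K (dimension 3) consists of the simplices:

  0-simplices (7): [0], [1], [2], [3], [4], [5], [6]
  1-simplices (13): [0,2], [0,3], [0,5], [0,6], [1,5], [1,6], [2,3], [2,5], [2,6], [3,4], [3,6], [4,5], [4,6]
  2-simplices (6): [0,2,3], [0,2,5], [0,2,6], [0,3,6], [2,3,6], [3,4,6]
  3-simplices (1): [0,2,3,6]

so the chain groups are C_0 ≅ Z^7, C_1 ≅ Z^13, C_2 ≅ Z^6, C_3 ≅ Z^1.

The boundary map ∂_1: C_1 → C_0 sends each edge [p,q] (with p < q) to q − p.
The 7×13 boundary matrix has rank 6 and Smith normal form diag(1,1,1,1,1,1).

Boundary ∂_2: C_2 → C_1 sends each 2-simplex [p,q,r] to [q,r] − [p,r] + [p,q]. For instance
  ∂[0,3,6] = [3,6] − [0,6] + [0,3],
  ∂[0,2,3] = [2,3] − [0,3] + [0,2].
The 13×6 boundary matrix has rank 5 and Smith normal form diag(1,1,1,1,1).

∂_3: C_3 → C_2 sends each 3-simplex σ to the alternating sum Σ_i (−1)^i (σ with its i-th vertex removed). For instance
  ∂[0,2,3,6] = [2,3,6] − [0,3,6] + [0,2,6] − [0,2,3].
As a 6×1 matrix over Z this has rank 1, with invariant factors (1).

Computing H_k = (kernel of ∂_k) / (image of ∂_{k+1}):

  H_0: rank C_0 − rank ∂_1 = 7 − 6 = 1, and the invariant factors of ∂_1 are all 1, so H_0 ≅ Z.
  H_1: rank ker ∂_1 − rank ∂_2 = (13 − 6) − 5 = 2, and the invariant factors of ∂_2 are all 1, so H_1 ≅ Z^2.
  H_2: rank ker ∂_2 − rank ∂_3 = (6 − 5) − 1 = 0, and the invariant factors of ∂_3 are all 1, so H_2 ≅ 0.
  H_3: rank ker ∂_3 − rank ∂_4 = (1 − 1) − 0 = 0, and there is no ∂_4, so H_3 ≅ 0.

Hence the Betti numbers are b_0 = 1, b_1 = 2, b_2 = 0, b_3 = 0.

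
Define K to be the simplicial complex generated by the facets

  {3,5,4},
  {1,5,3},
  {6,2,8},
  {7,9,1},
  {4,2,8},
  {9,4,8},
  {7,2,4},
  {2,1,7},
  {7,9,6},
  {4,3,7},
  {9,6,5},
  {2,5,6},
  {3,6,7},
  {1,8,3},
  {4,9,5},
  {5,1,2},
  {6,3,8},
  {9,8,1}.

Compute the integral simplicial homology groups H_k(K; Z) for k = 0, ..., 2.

H_0 = Z,  H_1 = Z^2,  H_2 = Z.

Order the vertices as 1 < 2 < 3 < 4 < 5 < 6 < 7 < 8 < 9. Listing each simplex with vertices in this order, K has dimension 2 with simplices:

  0-simplices (9): [1], [2], [3], [4], [5], [6], [7], [8], [9]
  1-simplices (27): (27 of them)
  2-simplices (18): [1,2,5], [1,2,7], [1,3,5], [1,3,8], [1,7,9], [1,8,9], [2,4,7], [2,4,8], [2,5,6], [2,6,8], [3,4,5], [3,4,7], [3,6,7], [3,6,8], [4,5,9], [4,8,9], [5,6,9], [6,7,9]

so the chain groups are C_0 ≅ Z^9, C_1 ≅ Z^27, C_2 ≅ Z^18.

The boundary map ∂_1: C_1 → C_0 maps an edge to its endpoints' difference, ∂[p,q] = q − p. For instance
  ∂[6,9] = [9] − [6].
The 9×27 boundary matrix has rank 8 and Smith normal form diag(1,1,1,1,1,1,1,1).

The boundary map ∂_2: C_2 → C_1 maps a triangle to the signed sum of its edges. For instance
  ∂[2,6,8] = [6,8] − [2,8] + [2,6],
  ∂[3,6,8] = [6,8] − [3,8] + [3,6].
The resulting 27×18 matrix has rank 17, and its Smith normal form has invariant factors (1,1,1,1,1,1,1,1,1,1,1,1,1,1,1,1,1).

Reading off H_k = ker ∂_k / im ∂_{k+1}:

  H_0: rank C_0 − rank ∂_1 = 9 − 8 = 1, and the invariant factors of ∂_1 are all 1, so H_0 ≅ Z.
  H_1: rank ker ∂_1 − rank ∂_2 = (27 − 8) − 17 = 2, and the invariant factors of ∂_2 are all 1, so H_1 ≅ Z^2.
  H_2: rank ker ∂_2 − rank ∂_3 = (18 − 17) − 0 = 1, and there is no ∂_3, so H_2 ≅ Z.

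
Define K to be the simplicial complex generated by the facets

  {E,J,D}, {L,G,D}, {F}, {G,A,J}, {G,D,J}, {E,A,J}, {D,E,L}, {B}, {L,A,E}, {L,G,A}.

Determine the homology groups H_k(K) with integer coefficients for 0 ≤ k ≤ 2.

H_0 = Z^3,  H_1 = 0,  H_2 = Z.

Fix the vertex order A < B < D < E < F < G < J < L and write every simplex with vertices in increasing order. Then dim K = 2 and the simplices of K are:

  0-simplices (8): A, B, D, E, F, G, J, L
  1-simplices (12): AE, AG, AJ, AL, DE, DG, DJ, DL, EJ, EL, GJ, GL
  2-simplices (8): AEJ, AEL, AGJ, AGL, DEJ, DEL, DGJ, DGL

giving chain groups C_0 ≅ Z^8, C_1 ≅ Z^12, C_2 ≅ Z^8.

Boundary ∂_1: C_1 → C_0 sends each edge [p,q] (with p < q) to q − p. For instance
  ∂DJ = J − D.
This gives a 8×12 integer matrix of rank 5; reducing to Smith normal form yields diagonal entries (1,1,1,1,1).

The boundary map ∂_2: C_2 → C_1 maps a triangle to the signed sum of its edges. For instance
  ∂DGL = GL − DL + DG,
  ∂AGL = GL − AL + AG.
The resulting 12×8 matrix has rank 7, and its Smith normal form has invariant factors (1,1,1,1,1,1,1).

Now H_k = ker ∂_k / im ∂_{k+1}, so:

  H_0: rank C_0 − rank ∂_1 = 8 − 5 = 3, and the invariant factors of ∂_1 are all 1, so H_0 ≅ Z^3.
  H_1: rank ker ∂_1 − rank ∂_2 = (12 − 5) − 7 = 0, and the invariant factors of ∂_2 are all 1, so H_1 ≅ 0.
  H_2: rank ker ∂_2 − rank ∂_3 = (8 − 7) − 0 = 1, and there is no ∂_3, so H_2 ≅ Z.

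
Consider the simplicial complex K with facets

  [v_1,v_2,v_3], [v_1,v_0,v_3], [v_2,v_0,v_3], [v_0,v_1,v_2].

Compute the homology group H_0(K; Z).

H_0 ≅ Z.

Take the total order v_0 < v_1 < v_2 < v_3 on the vertex set. Then K (dimension 2) consists of the simplices:

  0-simplices (4): [v_0], [v_1], [v_2], [v_3]
  1-simplices (6): [v_0,v_1], [v_0,v_2], [v_0,v_3], [v_1,v_2], [v_1,v_3], [v_2,v_3]
  2-simplices (4): [v_0,v_1,v_2], [v_0,v_1,v_3], [v_0,v_2,v_3], [v_1,v_2,v_3]

giving chain groups C_0 ≅ Z^4, C_1 ≅ Z^6, C_2 ≅ Z^4.

The boundary map ∂_1: C_1 → C_0 is given by ∂[p,q] = [q] − [p]. For instance
  ∂[v_2,v_3] = [v_3] − [v_2].
This gives a 4×6 integer matrix of rank 3; reducing to Smith normal form yields diagonal entries (1,1,1).

∂_2: C_2 → C_1 sends each 2-simplex [p,q,r] to [q,r] − [p,r] + [p,q]. For instance
  ∂[v_1,v_2,v_3] = [v_2,v_3] − [v_1,v_3] + [v_1,v_2],
  ∂[v_0,v_2,v_3] = [v_2,v_3] − [v_0,v_3] + [v_0,v_2].
The resulting 6×4 matrix has rank 3, and its Smith normal form has invariant factors (1,1,1).

Now H_k = ker ∂_k / im ∂_{k+1}, so:

  H_0: rank C_0 − rank ∂_1 = 4 − 3 = 1, and the invariant factors of ∂_1 are all 1, so H_0 = Z.

(K is a triangulation of the 2-sphere S^2.)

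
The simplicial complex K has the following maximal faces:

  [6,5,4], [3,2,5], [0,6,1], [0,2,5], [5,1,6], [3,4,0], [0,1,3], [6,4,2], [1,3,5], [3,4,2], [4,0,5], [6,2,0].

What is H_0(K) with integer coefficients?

We work with the vertex ordering 0 < 1 < 2 < 3 < 4 < 5 < 6. The simplices of K, each written with vertices in increasing order, are:

  0-simplices (7): [0], [1], [2], [3], [4], [5], [6]
  1-simplices (18): [0,1], [0,2], [0,3], [0,4], [0,5], [0,6], [1,3], [1,5], [1,6], [2,3], [2,4], [2,5], [2,6], [3,4], [3,5], [4,5], [4,6], [5,6]
  2-simplices (12): [0,1,3], [0,1,6], [0,2,5], [0,2,6], [0,3,4], [0,4,5], [1,3,5], [1,5,6], [2,3,4], [2,3,5], [2,4,6], [4,5,6]

giving chain groups C_0 ≅ Z^7, C_1 ≅ Z^18, C_2 ≅ Z^12.

The boundary map ∂_1: C_1 → C_0 sends each edge [p,q] (with p < q) to q − p. For instance
  ∂[5,6] = [6] − [5].
The 7×18 boundary matrix has rank 6 and Smith normal form diag(1,1,1,1,1,1).

∂_2: C_2 → C_1 acts by ∂[p,q,r] = [q,r] − [p,r] + [p,q]. For instance
  ∂[0,1,6] = [1,6] − [0,6] + [0,1],
  ∂[0,2,6] = [2,6] − [0,6] + [0,2].
The resulting 18×12 matrix has rank 12, and its Smith normal form has invariant factors (1,1,1,1,1,1,1,1,1,1,1,2).

Now H_k = ker ∂_k / im ∂_{k+1}, so:

  H_0: rank C_0 − rank ∂_1 = 7 − 6 = 1, and the invariant factors of ∂_1 are all 1, so H_0 = Z.

H_0 ≅ Z.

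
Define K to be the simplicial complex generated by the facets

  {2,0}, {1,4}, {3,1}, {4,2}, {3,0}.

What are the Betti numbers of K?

b_0 = 1, b_1 = 1.

K has 5 vertices, 5 edges.
rank ∂_0 = 0, rank ∂_1 = 4 ⇒ b_0 = 5 − 0 − 4 = 1; all invariant factors of ∂_1 are 1 so no torsion. So H_0 ≅ Z.
rank ∂_1 = 4, rank ∂_2 = 0 ⇒ b_1 = 5 − 4 − 0 = 1. So H_1 ≅ Z.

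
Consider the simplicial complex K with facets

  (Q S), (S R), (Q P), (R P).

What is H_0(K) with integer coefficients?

H_0 = Z.

Order the vertices as P < Q < R < S. Listing each simplex with vertices in this order, K has dimension 1 with simplices:

  0-simplices (4): P, Q, R, S
  1-simplices (4): PQ, PR, QS, RS

Hence C_0 ≅ Z^4, C_1 ≅ Z^4.

∂_1: C_1 → C_0 maps an edge to its endpoints' difference, ∂[p,q] = q − p.
The resulting 4×4 matrix has rank 3, and its Smith normal form has invariant factors (1,1,1).

Reading off H_k = ker ∂_k / im ∂_{k+1}:

  H_0: rank C_0 − rank ∂_1 = 4 − 3 = 1, and the invariant factors of ∂_1 are all 1, so H_0 ≅ Z.

(K is a triangulation of the circle S^1.)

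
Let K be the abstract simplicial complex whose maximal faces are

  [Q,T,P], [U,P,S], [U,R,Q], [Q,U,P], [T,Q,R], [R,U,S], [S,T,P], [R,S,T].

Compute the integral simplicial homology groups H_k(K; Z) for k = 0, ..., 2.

H_0 ≅ Z,  H_1 = 0,  H_2 ≅ Z.

We work with the vertex ordering P < Q < R < S < T < U. The simplices of K, each written with vertices in increasing order, are:

  0-simplices (6): P, Q, R, S, T, U
  1-simplices (12): PQ, PS, PT, PU, QR, QT, QU, RS, RT, RU, ST, SU
  2-simplices (8): PQT, PQU, PST, PSU, QRT, QRU, RST, RSU

giving chain groups C_0 ≅ Z^6, C_1 ≅ Z^12, C_2 ≅ Z^8.

The boundary map ∂_1: C_1 → C_0 sends each edge [p,q] (with p < q) to q − p. For instance
  ∂PS = S − P.
The 6×12 boundary matrix has rank 5 and Smith normal form diag(1,1,1,1,1).

Boundary ∂_2: C_2 → C_1 maps a triangle to the signed sum of its edges. For instance
  ∂PST = ST − PT + PS,
  ∂RST = ST − RT + RS.
The 12×8 boundary matrix has rank 7 and Smith normal form diag(1,1,1,1,1,1,1).

Reading off H_k = ker ∂_k / im ∂_{k+1}:

  H_0: rank C_0 − rank ∂_1 = 6 − 5 = 1, and the invariant factors of ∂_1 are all 1, so H_0 ≅ Z.
  H_1: rank ker ∂_1 − rank ∂_2 = (12 − 5) − 7 = 0, and the invariant factors of ∂_2 are all 1, so H_1 ≅ 0.
  H_2: rank ker ∂_2 − rank ∂_3 = (8 − 7) − 0 = 1, and there is no ∂_3, so H_2 ≅ Z.

As a check, the Euler characteristic is 6 − 12 + 8 = 2, which agrees with 1 − 0 + 1 = 2.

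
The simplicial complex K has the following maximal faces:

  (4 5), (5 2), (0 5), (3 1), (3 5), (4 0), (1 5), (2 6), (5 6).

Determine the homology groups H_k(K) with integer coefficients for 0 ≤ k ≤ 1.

H_0 = Z,  H_1 = Z^3.

We work with the vertex ordering 0 < 1 < 2 < 3 < 4 < 5 < 6. The simplices of K, each written with vertices in increasing order, are:

  0-simplices (7): [0], [1], [2], [3], [4], [5], [6]
  1-simplices (9): [0,4], [0,5], [1,3], [1,5], [2,5], [2,6], [3,5], [4,5], [5,6]

Hence C_0 ≅ Z^7, C_1 ≅ Z^9.

Boundary ∂_1: C_1 → C_0 sends each edge [p,q] (with p < q) to q − p. For instance
  ∂[5,6] = [6] − [5].
The 7×9 boundary matrix has rank 6 and Smith normal form diag(1,1,1,1,1,1).

Reading off H_k = ker ∂_k / im ∂_{k+1}:

  H_0: rank C_0 − rank ∂_1 = 7 − 6 = 1, and the invariant factors of ∂_1 are all 1, so H_0 = Z.
  H_1: rank ker ∂_1 − rank ∂_2 = (9 − 6) − 0 = 3, and there is no ∂_2, so H_1 = Z^3.

As a check, the Euler characteristic is 7 − 9 = -2, which agrees with 1 − 3 = -2.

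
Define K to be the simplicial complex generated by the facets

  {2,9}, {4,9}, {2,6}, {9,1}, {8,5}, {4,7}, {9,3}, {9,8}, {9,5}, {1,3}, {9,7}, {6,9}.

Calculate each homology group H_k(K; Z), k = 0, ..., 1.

Order the vertices as 1 < 2 < 3 < 4 < 5 < 6 < 7 < 8 < 9. Listing each simplex with vertices in this order, K has dimension 1 with simplices:

  0-simplices (9): [1], [2], [3], [4], [5], [6], [7], [8], [9]
  1-simplices (12): [1,3], [1,9], [2,6], [2,9], [3,9], [4,7], [4,9], [5,8], [5,9], [6,9], [7,9], [8,9]

so the chain groups are C_0 ≅ Z^9, C_1 ≅ Z^12.

The boundary map ∂_1: C_1 → C_0 is given by ∂[p,q] = [q] − [p]. For instance
  ∂[1,9] = [9] − [1].
As a 9×12 matrix over Z this has rank 8, with invariant factors (1,1,1,1,1,1,1,1).

From H_k ≅ ker(∂_k) / im(∂_{k+1}) we obtain:

  H_0: rank C_0 − rank ∂_1 = 9 − 8 = 1, and the invariant factors of ∂_1 are all 1, so H_0 = Z.
  H_1: rank ker ∂_1 − rank ∂_2 = (12 − 8) − 0 = 4, and there is no ∂_2, so H_1 = Z^4.

(K is a triangulation of a wedge of 4 circles.)

H_0 = Z,  H_1 = Z^4.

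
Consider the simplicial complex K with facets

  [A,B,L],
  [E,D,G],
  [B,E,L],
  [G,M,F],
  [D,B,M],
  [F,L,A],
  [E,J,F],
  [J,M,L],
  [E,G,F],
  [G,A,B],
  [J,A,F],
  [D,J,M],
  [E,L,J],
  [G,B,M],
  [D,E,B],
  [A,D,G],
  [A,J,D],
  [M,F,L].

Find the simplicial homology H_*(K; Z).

H_0 = Z,  H_1 = Z ⊕ Z/2Z,  H_2 = 0.

K has 9 vertices, 27 edges, 18 triangles.
rank ∂_0 = 0, rank ∂_1 = 8 ⇒ b_0 = 9 − 0 − 8 = 1; all invariant factors of ∂_1 are 1 so no torsion. So H_0 = Z.
rank ∂_1 = 8, rank ∂_2 = 18 ⇒ b_1 = 27 − 8 − 18 = 1; ∂_2 has invariant factor(s) [2] giving torsion. So H_1 = Z ⊕ Z/2Z.
rank ∂_2 = 18, rank ∂_3 = 0 ⇒ b_2 = 18 − 18 − 0 = 0. So H_2 = 0.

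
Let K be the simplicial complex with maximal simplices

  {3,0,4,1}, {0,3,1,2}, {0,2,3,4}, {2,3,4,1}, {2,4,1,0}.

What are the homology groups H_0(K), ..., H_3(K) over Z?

H_0 = Z,  H_1 = 0,  H_2 = 0,  H_3 = Z.

K has 5 vertices, 10 edges, 10 triangles, 5 3-simplices.
rank ∂_0 = 0, rank ∂_1 = 4 ⇒ b_0 = 5 − 0 − 4 = 1; all invariant factors of ∂_1 are 1 so no torsion. So H_0 ≅ Z.
rank ∂_1 = 4, rank ∂_2 = 6 ⇒ b_1 = 10 − 4 − 6 = 0; all invariant factors of ∂_2 are 1 so no torsion. So H_1 ≅ 0.
rank ∂_2 = 6, rank ∂_3 = 4 ⇒ b_2 = 10 − 6 − 4 = 0; all invariant factors of ∂_3 are 1 so no torsion. So H_2 ≅ 0.
rank ∂_3 = 4, rank ∂_4 = 0 ⇒ b_3 = 5 − 4 − 0 = 1. So H_3 ≅ Z.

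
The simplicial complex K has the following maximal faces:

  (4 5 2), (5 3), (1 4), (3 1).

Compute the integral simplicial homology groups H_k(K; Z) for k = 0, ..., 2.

H_0 = Z,  H_1 = Z,  H_2 = 0.

Take the total order 1 < 2 < 3 < 4 < 5 on the vertex set. Then K (dimension 2) consists of the simplices:

  0-simplices (5): [1], [2], [3], [4], [5]
  1-simplices (6): [1,3], [1,4], [2,4], [2,5], [3,5], [4,5]
  2-simplices (1): [2,4,5]

giving chain groups C_0 ≅ Z^5, C_1 ≅ Z^6, C_2 ≅ Z^1.

∂_1: C_1 → C_0 sends each edge [p,q] (with p < q) to q − p.
The resulting 5×6 matrix has rank 4, and its Smith normal form has invariant factors (1,1,1,1).

The boundary map ∂_2: C_2 → C_1 sends each 2-simplex [p,q,r] to [q,r] − [p,r] + [p,q]. For instance
  ∂[2,4,5] = [4,5] − [2,5] + [2,4].
As a 6×1 matrix over Z this has rank 1, with invariant factors (1).

From H_k ≅ ker(∂_k) / im(∂_{k+1}) we obtain:

  H_0: rank C_0 − rank ∂_1 = 5 − 4 = 1, and the invariant factors of ∂_1 are all 1, so H_0 ≅ Z.
  H_1: rank ker ∂_1 − rank ∂_2 = (6 − 4) − 1 = 1, and the invariant factors of ∂_2 are all 1, so H_1 ≅ Z.
  H_2: rank ker ∂_2 − rank ∂_3 = (1 − 1) − 0 = 0, and there is no ∂_3, so H_2 ≅ 0.

As a check, the Euler characteristic is 5 − 6 + 1 = 0, which agrees with 1 − 1 + 0 = 0.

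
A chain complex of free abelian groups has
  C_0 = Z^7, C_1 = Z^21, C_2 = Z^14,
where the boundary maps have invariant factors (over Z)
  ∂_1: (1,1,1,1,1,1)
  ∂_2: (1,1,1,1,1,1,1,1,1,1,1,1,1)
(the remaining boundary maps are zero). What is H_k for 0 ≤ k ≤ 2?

H_0 ≅ Z,  H_1 ≅ Z^2,  H_2 ≅ Z.

H_0: b_0 = 7 − 0 − 6 = 1; torsion from ∂_1 factors > 1: none. So H_0 ≅ Z.
H_1: b_1 = 21 − 6 − 13 = 2; torsion from ∂_2 factors > 1: none. So H_1 ≅ Z^2.
H_2: b_2 = 14 − 13 − 0 = 1; torsion from ∂_3 factors > 1: none. So H_2 ≅ Z.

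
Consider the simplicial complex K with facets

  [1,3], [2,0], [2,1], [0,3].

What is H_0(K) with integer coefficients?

We work with the vertex ordering 0 < 1 < 2 < 3. The simplices of K, each written with vertices in increasing order, are:

  0-simplices (4): [0], [1], [2], [3]
  1-simplices (4): [0,2], [0,3], [1,2], [1,3]

Hence C_0 ≅ Z^4, C_1 ≅ Z^4.

∂_1: C_1 → C_0 sends each edge [p,q] (with p < q) to q − p. For instance
  ∂[0,3] = [3] − [0].
This gives a 4×4 integer matrix of rank 3; reducing to Smith normal form yields diagonal entries (1,1,1).

Reading off H_k = ker ∂_k / im ∂_{k+1}:

  H_0: rank C_0 − rank ∂_1 = 4 − 3 = 1, and the invariant factors of ∂_1 are all 1, so H_0 ≅ Z.

H_0 ≅ Z.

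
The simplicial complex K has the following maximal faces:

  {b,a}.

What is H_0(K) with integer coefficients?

H_0 ≅ Z.

Order the vertices as a < b. Listing each simplex with vertices in this order, K has dimension 1 with simplices:

  0-simplices (2): a, b
  1-simplices (1): ab

Hence C_0 ≅ Z^2, C_1 ≅ Z^1.

Boundary ∂_1: C_1 → C_0 is given by ∂[p,q] = [q] − [p]. For instance
  ∂ab = b − a.
As a 2×1 matrix over Z this has rank 1, with invariant factors (1).

Computing H_k = (kernel of ∂_k) / (image of ∂_{k+1}):

  H_0: rank C_0 − rank ∂_1 = 2 − 1 = 1, and the invariant factors of ∂_1 are all 1, so H_0 ≅ Z.

(K is a triangulation of the 1-simplex.)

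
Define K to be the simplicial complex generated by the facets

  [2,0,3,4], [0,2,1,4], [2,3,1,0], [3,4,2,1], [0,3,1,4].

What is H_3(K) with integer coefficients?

Take the total order 0 < 1 < 2 < 3 < 4 on the vertex set. Then K (dimension 3) consists of the simplices:

  0-simplices (5): [0], [1], [2], [3], [4]
  1-simplices (10): [0,1], [0,2], [0,3], [0,4], [1,2], [1,3], [1,4], [2,3], [2,4], [3,4]
  2-simplices (10): [0,1,2], [0,1,3], [0,1,4], [0,2,3], [0,2,4], [0,3,4], [1,2,3], [1,2,4], [1,3,4], [2,3,4]
  3-simplices (5): [0,1,2,3], [0,1,2,4], [0,1,3,4], [0,2,3,4], [1,2,3,4]

Hence C_0 ≅ Z^5, C_1 ≅ Z^10, C_2 ≅ Z^10, C_3 ≅ Z^5.

Boundary ∂_1: C_1 → C_0 maps an edge to its endpoints' difference, ∂[p,q] = q − p.
The resulting 5×10 matrix has rank 4, and its Smith normal form has invariant factors (1,1,1,1).

The boundary map ∂_2: C_2 → C_1 acts by ∂[p,q,r] = [q,r] − [p,r] + [p,q]. For instance
  ∂[0,1,3] = [1,3] − [0,3] + [0,1],
  ∂[0,2,3] = [2,3] − [0,3] + [0,2].
The resulting 10×10 matrix has rank 6, and its Smith normal form has invariant factors (1,1,1,1,1,1).

The boundary map ∂_3: C_3 → C_2 sends each 3-simplex σ to the alternating sum Σ_i (−1)^i (σ with its i-th vertex removed). For instance
  ∂[0,1,2,3] = [1,2,3] − [0,2,3] + [0,1,3] − [0,1,2],
  ∂[0,1,3,4] = [1,3,4] − [0,3,4] + [0,1,4] − [0,1,3].
As a 10×5 matrix over Z this has rank 4, with invariant factors (1,1,1,1).

Reading off H_k = ker ∂_k / im ∂_{k+1}:

  H_3: rank ker ∂_3 − rank ∂_4 = (5 − 4) − 0 = 1, and there is no ∂_4, so H_3 = Z.

H_3 ≅ Z.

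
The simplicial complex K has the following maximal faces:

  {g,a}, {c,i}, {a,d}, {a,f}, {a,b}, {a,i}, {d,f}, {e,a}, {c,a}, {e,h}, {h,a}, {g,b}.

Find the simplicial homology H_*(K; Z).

H_0 ≅ Z,  H_1 ≅ Z^4.

Fix the vertex order a < b < c < d < e < f < g < h < i and write every simplex with vertices in increasing order. Then dim K = 1 and the simplices of K are:

  0-simplices (9): a, b, c, d, e, f, g, h, i
  1-simplices (12): ab, ac, ad, ae, af, ag, ah, ai, bg, ci, df, eh

giving chain groups C_0 ≅ Z^9, C_1 ≅ Z^12.

The boundary map ∂_1: C_1 → C_0 sends each edge [p,q] (with p < q) to q − p. For instance
  ∂ae = e − a.
This gives a 9×12 integer matrix of rank 8; reducing to Smith normal form yields diagonal entries (1,1,1,1,1,1,1,1).

Reading off H_k = ker ∂_k / im ∂_{k+1}:

  H_0: rank C_0 − rank ∂_1 = 9 − 8 = 1, and the invariant factors of ∂_1 are all 1, so H_0 = Z.
  H_1: rank ker ∂_1 − rank ∂_2 = (12 − 8) − 0 = 4, and there is no ∂_2, so H_1 = Z^4.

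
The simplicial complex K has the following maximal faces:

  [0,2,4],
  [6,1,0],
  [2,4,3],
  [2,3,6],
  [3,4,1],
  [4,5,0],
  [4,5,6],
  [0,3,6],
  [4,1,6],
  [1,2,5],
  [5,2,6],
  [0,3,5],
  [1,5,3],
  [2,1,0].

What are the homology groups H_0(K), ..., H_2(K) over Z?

K has 7 vertices, 21 edges, 14 triangles.
rank ∂_0 = 0, rank ∂_1 = 6 ⇒ b_0 = 7 − 0 − 6 = 1; all invariant factors of ∂_1 are 1 so no torsion. So H_0 ≅ Z.
rank ∂_1 = 6, rank ∂_2 = 13 ⇒ b_1 = 21 − 6 − 13 = 2; all invariant factors of ∂_2 are 1 so no torsion. So H_1 ≅ Z^2.
rank ∂_2 = 13, rank ∂_3 = 0 ⇒ b_2 = 14 − 13 − 0 = 1. So H_2 ≅ Z.

H_0 = Z,  H_1 = Z^2,  H_2 = Z.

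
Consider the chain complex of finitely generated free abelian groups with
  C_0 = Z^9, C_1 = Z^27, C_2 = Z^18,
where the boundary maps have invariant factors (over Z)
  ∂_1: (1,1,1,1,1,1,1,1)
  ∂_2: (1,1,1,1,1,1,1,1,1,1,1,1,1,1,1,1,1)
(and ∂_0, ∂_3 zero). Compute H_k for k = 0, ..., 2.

H_0 = Z,  H_1 = Z^2,  H_2 = Z.

H_0: b_0 = 9 − 0 − 8 = 1; torsion from ∂_1 factors > 1: none. So H_0 = Z.
H_1: b_1 = 27 − 8 − 17 = 2; torsion from ∂_2 factors > 1: none. So H_1 = Z^2.
H_2: b_2 = 18 − 17 − 0 = 1; torsion from ∂_3 factors > 1: none. So H_2 = Z.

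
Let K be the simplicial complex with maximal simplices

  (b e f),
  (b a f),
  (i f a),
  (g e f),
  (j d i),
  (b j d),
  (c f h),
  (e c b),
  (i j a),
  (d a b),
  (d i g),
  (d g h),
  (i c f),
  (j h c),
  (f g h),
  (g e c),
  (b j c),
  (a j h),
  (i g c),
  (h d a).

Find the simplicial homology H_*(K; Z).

H_0 = Z,  H_1 = Z ⊕ Z/2,  H_2 = 0.

We work with the vertex ordering a < b < c < d < e < f < g < h < i < j. The simplices of K, each written with vertices in increasing order, are:

  0-simplices (10): a, b, c, d, e, f, g, h, i, j
  1-simplices (30): ab, ad, af, ah, ai, aj, bc, bd, be, bf, bj, ce, cf, cg, ch, ci, cj, dg, dh, di, dj, ef, eg, fg, fh, fi, gh, gi, hj, ij
  2-simplices (20): abd, abf, adh, afi, ahj, aij, bce, bcj, bdj, bef, ceg, cfh, cfi, cgi, chj, dgh, dgi, dij, efg, fgh

Hence C_0 ≅ Z^10, C_1 ≅ Z^30, C_2 ≅ Z^20.

The boundary map ∂_1: C_1 → C_0 is given by ∂[p,q] = [q] − [p]. For instance
  ∂bd = d − b.
As a 10×30 matrix over Z this has rank 9, with invariant factors (1,1,1,1,1,1,1,1,1).

The boundary map ∂_2: C_2 → C_1 maps a triangle to the signed sum of its edges. For instance
  ∂efg = fg − eg + ef,
  ∂cgi = gi − ci + cg.
This gives a 30×20 integer matrix of rank 20; reducing to Smith normal form yields diagonal entries (1,1,1,1,1,1,1,1,1,1,1,1,1,1,1,1,1,1,1,2).

Now H_k = ker ∂_k / im ∂_{k+1}, so:

  H_0: rank C_0 − rank ∂_1 = 10 − 9 = 1, and the invariant factors of ∂_1 are all 1, so H_0 ≅ Z.
  H_1: rank ker ∂_1 − rank ∂_2 = (30 − 9) − 20 = 1, and ∂_2 has invariant factor 2 > 1, so H_1 ≅ Z ⊕ Z/2.
  H_2: rank ker ∂_2 − rank ∂_3 = (20 − 20) − 0 = 0, and there is no ∂_3, so H_2 ≅ 0.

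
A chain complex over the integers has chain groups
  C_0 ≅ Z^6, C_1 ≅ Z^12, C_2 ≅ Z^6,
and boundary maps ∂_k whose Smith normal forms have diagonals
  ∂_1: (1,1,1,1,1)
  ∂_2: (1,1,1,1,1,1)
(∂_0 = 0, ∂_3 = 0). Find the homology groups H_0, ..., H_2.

H_0: b_0 = 6 − 0 − 5 = 1; torsion from ∂_1 factors > 1: none. So H_0 ≅ Z.
H_1: b_1 = 12 − 5 − 6 = 1; torsion from ∂_2 factors > 1: none. So H_1 ≅ Z.
H_2: b_2 = 6 − 6 − 0 = 0; torsion from ∂_3 factors > 1: none. So H_2 ≅ 0.

H_0 ≅ Z,  H_1 ≅ Z,  H_2 = 0.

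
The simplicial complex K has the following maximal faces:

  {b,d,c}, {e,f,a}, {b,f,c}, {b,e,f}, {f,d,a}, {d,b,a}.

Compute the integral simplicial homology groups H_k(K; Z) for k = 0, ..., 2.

H_0 ≅ Z,  H_1 ≅ Z,  H_2 = 0.

Order the vertices as a < b < c < d < e < f. Listing each simplex with vertices in this order, K has dimension 2 with simplices:

  0-simplices (6): a, b, c, d, e, f
  1-simplices (12): ab, ad, ae, af, bc, bd, be, bf, cd, cf, df, ef
  2-simplices (6): abd, adf, aef, bcd, bcf, bef

giving chain groups C_0 ≅ Z^6, C_1 ≅ Z^12, C_2 ≅ Z^6.

∂_1: C_1 → C_0 maps an edge to its endpoints' difference, ∂[p,q] = q − p. For instance
  ∂be = e − b.
The 6×12 boundary matrix has rank 5 and Smith normal form diag(1,1,1,1,1).

The boundary map ∂_2: C_2 → C_1 maps a triangle to the signed sum of its edges. For instance
  ∂adf = df − af + ad,
  ∂bcf = cf − bf + bc.
This gives a 12×6 integer matrix of rank 6; reducing to Smith normal form yields diagonal entries (1,1,1,1,1,1).

Reading off H_k = ker ∂_k / im ∂_{k+1}:

  H_0: rank C_0 − rank ∂_1 = 6 − 5 = 1, and the invariant factors of ∂_1 are all 1, so H_0 ≅ Z.
  H_1: rank ker ∂_1 − rank ∂_2 = (12 − 5) − 6 = 1, and the invariant factors of ∂_2 are all 1, so H_1 ≅ Z.
  H_2: rank ker ∂_2 − rank ∂_3 = (6 − 6) − 0 = 0, and there is no ∂_3, so H_2 ≅ 0.

As a check, the Euler characteristic is 6 − 12 + 6 = 0, which agrees with 1 − 1 + 0 = 0.
(K is a triangulation of the cylinder S^1 x I.)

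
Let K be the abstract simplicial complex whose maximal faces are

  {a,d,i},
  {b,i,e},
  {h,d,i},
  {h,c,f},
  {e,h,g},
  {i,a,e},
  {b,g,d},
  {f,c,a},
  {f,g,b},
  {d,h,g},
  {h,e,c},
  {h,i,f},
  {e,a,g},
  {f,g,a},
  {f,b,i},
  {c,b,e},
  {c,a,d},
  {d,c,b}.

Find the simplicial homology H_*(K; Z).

We work with the vertex ordering a < b < c < d < e < f < g < h < i. The simplices of K, each written with vertices in increasing order, are:

  0-simplices (9): a, b, c, d, e, f, g, h, i
  1-simplices (27): ac, ad, ae, af, ag, ai, bc, bd, be, bf, bg, bi, cd, ce, cf, ch, dg, dh, di, eg, eh, ei, fg, fh, fi, gh, hi
  2-simplices (18): acd, acf, adi, aeg, aei, afg, bcd, bce, bdg, bei, bfg, bfi, ceh, cfh, dgh, dhi, egh, fhi

Hence C_0 ≅ Z^9, C_1 ≅ Z^27, C_2 ≅ Z^18.

Boundary ∂_1: C_1 → C_0 is given by ∂[p,q] = [q] − [p]. For instance
  ∂cf = f − c.
The resulting 9×27 matrix has rank 8, and its Smith normal form has invariant factors (1,1,1,1,1,1,1,1).

The boundary map ∂_2: C_2 → C_1 maps a triangle to the signed sum of its edges. For instance
  ∂cfh = fh − ch + cf,
  ∂bfi = fi − bi + bf.
This gives a 27×18 integer matrix of rank 17; reducing to Smith normal form yields diagonal entries (1,1,1,1,1,1,1,1,1,1,1,1,1,1,1,1,1).

From H_k ≅ ker(∂_k) / im(∂_{k+1}) we obtain:

  H_0: rank C_0 − rank ∂_1 = 9 − 8 = 1, and the invariant factors of ∂_1 are all 1, so H_0 ≅ Z.
  H_1: rank ker ∂_1 − rank ∂_2 = (27 − 8) − 17 = 2, and the invariant factors of ∂_2 are all 1, so H_1 ≅ Z^2.
  H_2: rank ker ∂_2 − rank ∂_3 = (18 − 17) − 0 = 1, and there is no ∂_3, so H_2 ≅ Z.

As a check, the Euler characteristic is 9 − 27 + 18 = 0, which agrees with 1 − 2 + 1 = 0.

H_0 = Z,  H_1 = Z^2,  H_2 = Z.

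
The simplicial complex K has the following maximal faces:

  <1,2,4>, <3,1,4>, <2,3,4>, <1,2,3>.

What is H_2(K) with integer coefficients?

H_2 ≅ Z.

We work with the vertex ordering 1 < 2 < 3 < 4. The simplices of K, each written with vertices in increasing order, are:

  0-simplices (4): [1], [2], [3], [4]
  1-simplices (6): [1,2], [1,3], [1,4], [2,3], [2,4], [3,4]
  2-simplices (4): [1,2,3], [1,2,4], [1,3,4], [2,3,4]

giving chain groups C_0 ≅ Z^4, C_1 ≅ Z^6, C_2 ≅ Z^4.

∂_1: C_1 → C_0 is given by ∂[p,q] = [q] − [p]. For instance
  ∂[1,4] = [4] − [1].
This gives a 4×6 integer matrix of rank 3; reducing to Smith normal form yields diagonal entries (1,1,1).

Boundary ∂_2: C_2 → C_1 maps a triangle to the signed sum of its edges. For instance
  ∂[2,3,4] = [3,4] − [2,4] + [2,3],
  ∂[1,2,3] = [2,3] − [1,3] + [1,2].
As a 6×4 matrix over Z this has rank 3, with invariant factors (1,1,1).

Now H_k = ker ∂_k / im ∂_{k+1}, so:

  H_2: rank ker ∂_2 − rank ∂_3 = (4 − 3) − 0 = 1, and there is no ∂_3, so H_2 ≅ Z.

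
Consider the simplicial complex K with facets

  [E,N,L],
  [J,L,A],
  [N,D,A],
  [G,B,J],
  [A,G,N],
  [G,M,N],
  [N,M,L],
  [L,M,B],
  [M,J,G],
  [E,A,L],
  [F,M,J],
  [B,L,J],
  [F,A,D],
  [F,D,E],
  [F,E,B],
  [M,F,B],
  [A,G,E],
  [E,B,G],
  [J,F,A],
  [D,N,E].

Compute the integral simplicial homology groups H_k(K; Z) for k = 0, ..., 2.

We work with the vertex ordering A < B < D < E < F < G < J < L < M < N. The simplices of K, each written with vertices in increasing order, are:

  0-simplices (10): A, B, D, E, F, G, J, L, M, N
  1-simplices (30): AD, AE, AF, AG, AJ, AL, AN, BE, BF, BG, BJ, BL, BM, DE, DF, DN, EF, EG, EL, EN, FJ, FM, GJ, GM, GN, JL, JM, LM, LN, MN
  2-simplices (20): ADF, ADN, AEG, AEL, AFJ, AGN, AJL, BEF, BEG, BFM, BGJ, BJL, BLM, DEF, DEN, ELN, FJM, GJM, GMN, LMN

so the chain groups are C_0 ≅ Z^10, C_1 ≅ Z^30, C_2 ≅ Z^20.

The boundary map ∂_1: C_1 → C_0 is given by ∂[p,q] = [q] − [p]. For instance
  ∂LN = N − L.
The resulting 10×30 matrix has rank 9, and its Smith normal form has invariant factors (1,1,1,1,1,1,1,1,1).

The boundary map ∂_2: C_2 → C_1 sends each 2-simplex [p,q,r] to [q,r] − [p,r] + [p,q]. For instance
  ∂DEN = EN − DN + DE,
  ∂AJL = JL − AL + AJ.
This gives a 30×20 integer matrix of rank 20; reducing to Smith normal form yields diagonal entries (1,1,1,1,1,1,1,1,1,1,1,1,1,1,1,1,1,1,1,2).

Now H_k = ker ∂_k / im ∂_{k+1}, so:

  H_0: rank C_0 − rank ∂_1 = 10 − 9 = 1, and the invariant factors of ∂_1 are all 1, so H_0 = Z.
  H_1: rank ker ∂_1 − rank ∂_2 = (30 − 9) − 20 = 1, and ∂_2 has invariant factor 2 > 1, so H_1 = Z ⊕ Z/2Z.
  H_2: rank ker ∂_2 − rank ∂_3 = (20 − 20) − 0 = 0, and there is no ∂_3, so H_2 = 0.

As a check, the Euler characteristic is 10 − 30 + 20 = 0, which agrees with 1 − 1 + 0 = 0.

H_0 = Z,  H_1 = Z ⊕ Z/2Z,  H_2 = 0.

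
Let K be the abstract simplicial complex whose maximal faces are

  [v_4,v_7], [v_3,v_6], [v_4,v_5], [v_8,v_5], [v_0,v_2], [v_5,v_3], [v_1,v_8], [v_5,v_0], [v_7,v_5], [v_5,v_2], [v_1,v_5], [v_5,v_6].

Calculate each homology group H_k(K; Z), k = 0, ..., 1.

Order the vertices as v_0 < v_1 < v_2 < v_3 < v_4 < v_5 < v_6 < v_7 < v_8. Listing each simplex with vertices in this order, K has dimension 1 with simplices:

  0-simplices (9): [v_0], [v_1], [v_2], [v_3], [v_4], [v_5], [v_6], [v_7], [v_8]
  1-simplices (12): [v_0,v_2], [v_0,v_5], [v_1,v_5], [v_1,v_8], [v_2,v_5], [v_3,v_5], [v_3,v_6], [v_4,v_5], [v_4,v_7], [v_5,v_6], [v_5,v_7], [v_5,v_8]

Hence C_0 ≅ Z^9, C_1 ≅ Z^12.

Boundary ∂_1: C_1 → C_0 maps an edge to its endpoints' difference, ∂[p,q] = q − p. For instance
  ∂[v_5,v_6] = [v_6] − [v_5].
As a 9×12 matrix over Z this has rank 8, with invariant factors (1,1,1,1,1,1,1,1).

Reading off H_k = ker ∂_k / im ∂_{k+1}:

  H_0: rank C_0 − rank ∂_1 = 9 − 8 = 1, and the invariant factors of ∂_1 are all 1, so H_0 = Z.
  H_1: rank ker ∂_1 − rank ∂_2 = (12 − 8) − 0 = 4, and there is no ∂_2, so H_1 = Z^4.

H_0 = Z,  H_1 = Z^4.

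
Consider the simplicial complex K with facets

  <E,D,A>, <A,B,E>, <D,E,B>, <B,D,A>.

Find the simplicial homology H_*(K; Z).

K has 4 vertices, 6 edges, 4 triangles.
rank ∂_0 = 0, rank ∂_1 = 3 ⇒ b_0 = 4 − 0 − 3 = 1; all invariant factors of ∂_1 are 1 so no torsion. So H_0 = Z.
rank ∂_1 = 3, rank ∂_2 = 3 ⇒ b_1 = 6 − 3 − 3 = 0; all invariant factors of ∂_2 are 1 so no torsion. So H_1 = 0.
rank ∂_2 = 3, rank ∂_3 = 0 ⇒ b_2 = 4 − 3 − 0 = 1. So H_2 = Z.

H_0 = Z,  H_1 = 0,  H_2 = Z.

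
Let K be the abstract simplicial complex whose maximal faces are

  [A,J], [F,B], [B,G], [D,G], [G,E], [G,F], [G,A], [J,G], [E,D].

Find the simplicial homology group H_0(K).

H_0 = Z.

Fix the vertex order A < B < D < E < F < G < J and write every simplex with vertices in increasing order. Then dim K = 1 and the simplices of K are:

  0-simplices (7): A, B, D, E, F, G, J
  1-simplices (9): AG, AJ, BF, BG, DE, DG, EG, FG, GJ

giving chain groups C_0 ≅ Z^7, C_1 ≅ Z^9.

∂_1: C_1 → C_0 sends each edge [p,q] (with p < q) to q − p.
The resulting 7×9 matrix has rank 6, and its Smith normal form has invariant factors (1,1,1,1,1,1).

Computing H_k = (kernel of ∂_k) / (image of ∂_{k+1}):

  H_0: rank C_0 − rank ∂_1 = 7 − 6 = 1, and the invariant factors of ∂_1 are all 1, so H_0 ≅ Z.

(K is a triangulation of a wedge of 3 circles.)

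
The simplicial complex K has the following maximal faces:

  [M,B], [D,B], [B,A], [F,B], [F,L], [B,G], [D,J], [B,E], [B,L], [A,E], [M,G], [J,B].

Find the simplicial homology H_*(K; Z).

Order the vertices as A < B < D < E < F < G < J < L < M. Listing each simplex with vertices in this order, K has dimension 1 with simplices:

  0-simplices (9): A, B, D, E, F, G, J, L, M
  1-simplices (12): AB, AE, BD, BE, BF, BG, BJ, BL, BM, DJ, FL, GM

giving chain groups C_0 ≅ Z^9, C_1 ≅ Z^12.

∂_1: C_1 → C_0 is given by ∂[p,q] = [q] − [p]. For instance
  ∂BM = M − B.
As a 9×12 matrix over Z this has rank 8, with invariant factors (1,1,1,1,1,1,1,1).

Computing H_k = (kernel of ∂_k) / (image of ∂_{k+1}):

  H_0: rank C_0 − rank ∂_1 = 9 − 8 = 1, and the invariant factors of ∂_1 are all 1, so H_0 = Z.
  H_1: rank ker ∂_1 − rank ∂_2 = (12 − 8) − 0 = 4, and there is no ∂_2, so H_1 = Z^4.

H_0 = Z,  H_1 = Z^4.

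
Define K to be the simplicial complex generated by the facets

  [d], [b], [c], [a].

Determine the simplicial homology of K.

K has 4 vertices.
rank ∂_0 = 0, rank ∂_1 = 0 ⇒ b_0 = 4 − 0 − 0 = 4. So H_0 = Z^4.

H_0 = Z^4.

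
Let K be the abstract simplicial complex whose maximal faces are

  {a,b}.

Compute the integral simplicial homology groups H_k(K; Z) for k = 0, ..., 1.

H_0 = Z,  H_1 = 0.

Take the total order a < b on the vertex set. Then K (dimension 1) consists of the simplices:

  0-simplices (2): a, b
  1-simplices (1): ab

Hence C_0 ≅ Z^2, C_1 ≅ Z^1.

The boundary map ∂_1: C_1 → C_0 is given by ∂[p,q] = [q] − [p].
This gives a 2×1 integer matrix of rank 1; reducing to Smith normal form yields diagonal entries (1).

Now H_k = ker ∂_k / im ∂_{k+1}, so:

  H_0: rank C_0 − rank ∂_1 = 2 − 1 = 1, and the invariant factors of ∂_1 are all 1, so H_0 = Z.
  H_1: rank ker ∂_1 − rank ∂_2 = (1 − 1) − 0 = 0, and there is no ∂_2, so H_1 = 0.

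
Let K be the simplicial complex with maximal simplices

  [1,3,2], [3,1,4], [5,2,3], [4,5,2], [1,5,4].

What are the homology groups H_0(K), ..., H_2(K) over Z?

H_0 = Z,  H_1 = Z,  H_2 = 0.

Take the total order 1 < 2 < 3 < 4 < 5 on the vertex set. Then K (dimension 2) consists of the simplices:

  0-simplices (5): [1], [2], [3], [4], [5]
  1-simplices (10): [1,2], [1,3], [1,4], [1,5], [2,3], [2,4], [2,5], [3,4], [3,5], [4,5]
  2-simplices (5): [1,2,3], [1,3,4], [1,4,5], [2,3,5], [2,4,5]

giving chain groups C_0 ≅ Z^5, C_1 ≅ Z^10, C_2 ≅ Z^5.

The boundary map ∂_1: C_1 → C_0 sends each edge [p,q] (with p < q) to q − p. For instance
  ∂[2,5] = [5] − [2].
The 5×10 boundary matrix has rank 4 and Smith normal form diag(1,1,1,1).

∂_2: C_2 → C_1 acts by ∂[p,q,r] = [q,r] − [p,r] + [p,q]. For instance
  ∂[2,4,5] = [4,5] − [2,5] + [2,4],
  ∂[1,3,4] = [3,4] − [1,4] + [1,3].
As a 10×5 matrix over Z this has rank 5, with invariant factors (1,1,1,1,1).

Computing H_k = (kernel of ∂_k) / (image of ∂_{k+1}):

  H_0: rank C_0 − rank ∂_1 = 5 − 4 = 1, and the invariant factors of ∂_1 are all 1, so H_0 = Z.
  H_1: rank ker ∂_1 − rank ∂_2 = (10 − 4) − 5 = 1, and the invariant factors of ∂_2 are all 1, so H_1 = Z.
  H_2: rank ker ∂_2 − rank ∂_3 = (5 − 5) − 0 = 0, and there is no ∂_3, so H_2 = 0.

(K is a triangulation of the Möbius band.)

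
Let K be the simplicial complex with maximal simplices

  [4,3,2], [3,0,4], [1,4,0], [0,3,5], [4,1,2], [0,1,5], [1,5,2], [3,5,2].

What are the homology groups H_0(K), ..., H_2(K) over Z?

H_0 = Z,  H_1 = 0,  H_2 = Z.

Fix the vertex order 0 < 1 < 2 < 3 < 4 < 5 and write every simplex with vertices in increasing order. Then dim K = 2 and the simplices of K are:

  0-simplices (6): [0], [1], [2], [3], [4], [5]
  1-simplices (12): [0,1], [0,3], [0,4], [0,5], [1,2], [1,4], [1,5], [2,3], [2,4], [2,5], [3,4], [3,5]
  2-simplices (8): [0,1,4], [0,1,5], [0,3,4], [0,3,5], [1,2,4], [1,2,5], [2,3,4], [2,3,5]

so the chain groups are C_0 ≅ Z^6, C_1 ≅ Z^12, C_2 ≅ Z^8.

Boundary ∂_1: C_1 → C_0 maps an edge to its endpoints' difference, ∂[p,q] = q − p.
The 6×12 boundary matrix has rank 5 and Smith normal form diag(1,1,1,1,1).

∂_2: C_2 → C_1 acts by ∂[p,q,r] = [q,r] − [p,r] + [p,q]. For instance
  ∂[0,1,5] = [1,5] − [0,5] + [0,1],
  ∂[0,3,4] = [3,4] − [0,4] + [0,3].
As a 12×8 matrix over Z this has rank 7, with invariant factors (1,1,1,1,1,1,1).

Now H_k = ker ∂_k / im ∂_{k+1}, so:

  H_0: rank C_0 − rank ∂_1 = 6 − 5 = 1, and the invariant factors of ∂_1 are all 1, so H_0 ≅ Z.
  H_1: rank ker ∂_1 − rank ∂_2 = (12 − 5) − 7 = 0, and the invariant factors of ∂_2 are all 1, so H_1 ≅ 0.
  H_2: rank ker ∂_2 − rank ∂_3 = (8 − 7) − 0 = 1, and there is no ∂_3, so H_2 ≅ Z.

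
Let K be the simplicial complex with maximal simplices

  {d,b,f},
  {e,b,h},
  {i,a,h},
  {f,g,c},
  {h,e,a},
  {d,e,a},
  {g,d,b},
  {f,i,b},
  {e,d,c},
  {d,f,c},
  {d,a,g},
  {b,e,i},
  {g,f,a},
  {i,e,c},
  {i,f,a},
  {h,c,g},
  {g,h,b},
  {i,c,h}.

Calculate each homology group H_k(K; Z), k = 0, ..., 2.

Order the vertices as a < b < c < d < e < f < g < h < i. Listing each simplex with vertices in this order, K has dimension 2 with simplices:

  0-simplices (9): a, b, c, d, e, f, g, h, i
  1-simplices (27): ad, ae, af, ag, ah, ai, bd, be, bf, bg, bh, bi, cd, ce, cf, cg, ch, ci, de, df, dg, eh, ei, fg, fi, gh, hi
  2-simplices (18): ade, adg, aeh, afg, afi, ahi, bdf, bdg, beh, bei, bfi, bgh, cde, cdf, cei, cfg, cgh, chi

giving chain groups C_0 ≅ Z^9, C_1 ≅ Z^27, C_2 ≅ Z^18.

Boundary ∂_1: C_1 → C_0 is given by ∂[p,q] = [q] − [p]. For instance
  ∂ah = h − a.
This gives a 9×27 integer matrix of rank 8; reducing to Smith normal form yields diagonal entries (1,1,1,1,1,1,1,1).

The boundary map ∂_2: C_2 → C_1 acts by ∂[p,q,r] = [q,r] − [p,r] + [p,q]. For instance
  ∂cei = ei − ci + ce,
  ∂ade = de − ae + ad.
This gives a 27×18 integer matrix of rank 18; reducing to Smith normal form yields diagonal entries (1,1,1,1,1,1,1,1,1,1,1,1,1,1,1,1,1,2).

Computing H_k = (kernel of ∂_k) / (image of ∂_{k+1}):

  H_0: rank C_0 − rank ∂_1 = 9 − 8 = 1, and the invariant factors of ∂_1 are all 1, so H_0 = Z.
  H_1: rank ker ∂_1 − rank ∂_2 = (27 − 8) − 18 = 1, and ∂_2 has invariant factor 2 > 1, so H_1 = Z ⊕ Z/2Z.
  H_2: rank ker ∂_2 − rank ∂_3 = (18 − 18) − 0 = 0, and there is no ∂_3, so H_2 = 0.

As a check, the Euler characteristic is 9 − 27 + 18 = 0, which agrees with 1 − 1 + 0 = 0.

H_0 = Z,  H_1 = Z ⊕ Z/2Z,  H_2 = 0.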